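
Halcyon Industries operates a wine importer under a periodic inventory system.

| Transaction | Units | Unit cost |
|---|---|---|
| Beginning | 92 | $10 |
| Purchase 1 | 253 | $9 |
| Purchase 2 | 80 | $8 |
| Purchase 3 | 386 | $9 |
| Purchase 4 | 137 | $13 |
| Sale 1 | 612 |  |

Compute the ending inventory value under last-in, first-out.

Sale 1 (612) [LIFO — newest first]: 137 @ $13 + 386 @ $9 + 80 @ $8 + 9 @ $9 = $5,976
Ending inventory: 92 @ $10 + 244 @ $9 = $3,116
Check: goods available $9,092 = COGS $5,976 + ending $3,116

Ending inventory = $3,116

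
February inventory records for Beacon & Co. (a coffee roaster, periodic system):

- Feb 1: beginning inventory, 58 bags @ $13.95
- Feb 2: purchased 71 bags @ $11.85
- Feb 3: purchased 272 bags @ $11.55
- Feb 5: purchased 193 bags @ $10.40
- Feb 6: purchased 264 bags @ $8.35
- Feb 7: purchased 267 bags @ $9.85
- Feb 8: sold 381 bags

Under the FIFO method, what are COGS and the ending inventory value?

COGS = $4,561.05; ending inventory = $7,072.55

Feb 8, 381 sold [FIFO — oldest first]: 58 @ $13.95 + 71 @ $11.85 + 252 @ $11.55 = $4,561.05
Ending inventory: 20 @ $11.55 + 193 @ $10.40 + 264 @ $8.35 + 267 @ $9.85 = $7,072.55
Check: goods available $11,633.60 = COGS $4,561.05 + ending $7,072.55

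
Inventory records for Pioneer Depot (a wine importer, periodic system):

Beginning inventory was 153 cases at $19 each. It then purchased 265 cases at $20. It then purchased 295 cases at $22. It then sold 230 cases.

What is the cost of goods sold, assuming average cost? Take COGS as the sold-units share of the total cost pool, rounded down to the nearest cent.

Sale 1, sell 230: 230/713 × $14,697.00 → $4,740.96
Ending inventory (cost pool remaining) = $9,956.04
Check: goods available $14,697.00 = COGS $4,740.96 + ending $9,956.04

COGS = $4,740.96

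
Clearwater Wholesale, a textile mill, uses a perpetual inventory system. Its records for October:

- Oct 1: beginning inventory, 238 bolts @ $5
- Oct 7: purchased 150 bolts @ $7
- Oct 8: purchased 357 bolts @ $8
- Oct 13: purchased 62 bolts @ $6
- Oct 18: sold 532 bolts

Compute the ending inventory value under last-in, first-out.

Ending inventory = $1,449

Oct 18, 532 sold [LIFO — newest first]: 62 @ $6 + 357 @ $8 + 113 @ $7 = $4,019
Ending inventory: 238 @ $5 + 37 @ $7 = $1,449
Check: goods available $5,468 = COGS $4,019 + ending $1,449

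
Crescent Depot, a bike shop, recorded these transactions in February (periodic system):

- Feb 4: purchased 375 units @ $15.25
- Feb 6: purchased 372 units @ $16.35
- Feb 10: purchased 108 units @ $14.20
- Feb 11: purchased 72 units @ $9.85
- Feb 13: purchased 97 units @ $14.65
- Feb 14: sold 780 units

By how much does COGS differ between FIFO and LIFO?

$525.75

FIFO COGS: 375 @ $15.25 + 372 @ $16.35 + 33 @ $14.20 = $12,269.55
LIFO COGS: 97 @ $14.65 + 72 @ $9.85 + 108 @ $14.20 + 372 @ $16.35 + 131 @ $15.25 = $11,743.80
Difference = |$12,269.55 − $11,743.80| = $525.75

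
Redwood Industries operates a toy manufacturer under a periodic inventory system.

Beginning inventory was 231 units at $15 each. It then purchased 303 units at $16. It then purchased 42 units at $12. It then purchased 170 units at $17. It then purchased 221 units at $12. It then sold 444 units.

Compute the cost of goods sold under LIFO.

COGS = $6,222

Sale 1 (444) [LIFO — newest first]: 221 @ $12 + 170 @ $17 + 42 @ $12 + 11 @ $16 = $6,222
Ending inventory: 231 @ $15 + 292 @ $16 = $8,137
Check: goods available $14,359 = COGS $6,222 + ending $8,137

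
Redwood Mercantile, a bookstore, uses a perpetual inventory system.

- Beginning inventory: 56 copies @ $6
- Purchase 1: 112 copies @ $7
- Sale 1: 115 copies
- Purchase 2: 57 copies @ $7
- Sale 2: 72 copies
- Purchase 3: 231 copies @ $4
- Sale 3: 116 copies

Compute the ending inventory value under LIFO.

Ending inventory = $688

Sale 1 (115) [LIFO — newest first]: 112 @ $7 + 3 @ $6 = $802
Sale 2 (72) [LIFO — newest first]: 57 @ $7 + 15 @ $6 = $489
Sale 3 (116) [LIFO — newest first]: 116 @ $4 = $464
Total COGS = $802 + $489 + $464 = $1,755
Ending inventory: 38 @ $6 + 115 @ $4 = $688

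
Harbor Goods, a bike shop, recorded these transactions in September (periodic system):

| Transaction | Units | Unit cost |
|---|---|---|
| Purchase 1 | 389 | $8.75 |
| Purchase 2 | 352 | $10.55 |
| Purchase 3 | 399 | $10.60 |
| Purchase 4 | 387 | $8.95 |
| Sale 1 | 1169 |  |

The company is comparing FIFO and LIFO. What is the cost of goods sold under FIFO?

FIFO COGS: 389 @ $8.75 + 352 @ $10.55 + 399 @ $10.60 + 29 @ $8.95 = $11,606.30
LIFO COGS: 387 @ $8.95 + 399 @ $10.60 + 352 @ $10.55 + 31 @ $8.75 = $11,677.90

COGS = $11,606.30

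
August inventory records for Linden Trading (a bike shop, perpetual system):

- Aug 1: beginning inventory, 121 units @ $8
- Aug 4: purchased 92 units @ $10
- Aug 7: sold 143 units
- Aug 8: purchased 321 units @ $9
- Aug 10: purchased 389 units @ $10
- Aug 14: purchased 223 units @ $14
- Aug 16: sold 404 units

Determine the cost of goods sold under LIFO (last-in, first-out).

COGS = $6,260

Aug 7, 143 sold [LIFO — newest first]: 92 @ $10 + 51 @ $8 = $1,328
Aug 16, 404 sold [LIFO — newest first]: 223 @ $14 + 181 @ $10 = $4,932
Total COGS = $1,328 + $4,932 = $6,260
Ending inventory: 70 @ $8 + 321 @ $9 + 208 @ $10 = $5,529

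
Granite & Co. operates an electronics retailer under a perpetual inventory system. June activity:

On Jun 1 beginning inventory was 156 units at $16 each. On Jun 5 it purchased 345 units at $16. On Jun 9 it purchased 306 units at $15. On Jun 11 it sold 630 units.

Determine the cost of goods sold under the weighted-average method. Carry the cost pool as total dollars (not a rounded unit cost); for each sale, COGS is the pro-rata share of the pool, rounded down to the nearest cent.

After Jun 1: 156 on hand, pool $2,496.00 (≈ $16.0000 each)
After Jun 5: 501 on hand, pool $8,016.00 (≈ $16.0000 each)
After Jun 9: 807 on hand, pool $12,606.00 (≈ $15.6208 each)
Jun 11, sell 630: 630/807 × $12,606.00 → $9,841.11
Ending inventory (cost pool remaining) = $2,764.89
Check: goods available $12,606.00 = COGS $9,841.11 + ending $2,764.89

COGS = $9,841.11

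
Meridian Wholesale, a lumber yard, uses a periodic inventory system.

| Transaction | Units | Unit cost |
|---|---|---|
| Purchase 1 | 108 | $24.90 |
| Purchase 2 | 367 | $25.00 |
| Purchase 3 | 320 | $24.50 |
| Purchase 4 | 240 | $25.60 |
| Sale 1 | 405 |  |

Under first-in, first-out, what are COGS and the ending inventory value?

Sale 1 (405) [FIFO — oldest first]: 108 @ $24.90 + 297 @ $25.00 = $10,114.20
Ending inventory: 70 @ $25.00 + 320 @ $24.50 + 240 @ $25.60 = $15,734.00
Check: goods available $25,848.20 = COGS $10,114.20 + ending $15,734.00

COGS = $10,114.20; ending inventory = $15,734.00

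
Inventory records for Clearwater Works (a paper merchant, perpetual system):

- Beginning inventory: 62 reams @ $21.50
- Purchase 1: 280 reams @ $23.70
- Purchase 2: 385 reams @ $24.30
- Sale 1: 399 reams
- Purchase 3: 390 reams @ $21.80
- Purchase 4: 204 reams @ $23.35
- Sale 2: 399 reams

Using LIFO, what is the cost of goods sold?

Sale 1 (399) [LIFO — newest first]: 385 @ $24.30 + 14 @ $23.70 = $9,687.30
Sale 2 (399) [LIFO — newest first]: 204 @ $23.35 + 195 @ $21.80 = $9,014.40
Total COGS = $9,687.30 + $9,014.40 = $18,701.70
Ending inventory: 62 @ $21.50 + 266 @ $23.70 + 195 @ $21.80 = $11,888.20
Check: goods available $30,589.90 = COGS $18,701.70 + ending $11,888.20

COGS = $18,701.70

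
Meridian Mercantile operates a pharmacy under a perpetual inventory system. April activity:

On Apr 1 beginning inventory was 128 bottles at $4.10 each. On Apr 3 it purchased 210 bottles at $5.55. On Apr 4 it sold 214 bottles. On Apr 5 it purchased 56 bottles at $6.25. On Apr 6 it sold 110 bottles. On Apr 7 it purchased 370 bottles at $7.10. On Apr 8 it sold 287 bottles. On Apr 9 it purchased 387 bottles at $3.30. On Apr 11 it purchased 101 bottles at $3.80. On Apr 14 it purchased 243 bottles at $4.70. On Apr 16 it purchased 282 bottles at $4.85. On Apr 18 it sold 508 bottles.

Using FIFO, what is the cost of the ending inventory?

Ending inventory = $2,999.20

Apr 4, 214 sold [FIFO — oldest first]: 128 @ $4.10 + 86 @ $5.55 = $1,002.10
Apr 6, 110 sold [FIFO — oldest first]: 110 @ $5.55 = $610.50
Apr 8, 287 sold [FIFO — oldest first]: 14 @ $5.55 + 56 @ $6.25 + 217 @ $7.10 = $1,968.40
Apr 18, 508 sold [FIFO — oldest first]: 153 @ $7.10 + 355 @ $3.30 = $2,257.80
Total COGS = $1,002.10 + $610.50 + $1,968.40 + $2,257.80 = $5,838.80
Ending inventory: 32 @ $3.30 + 101 @ $3.80 + 243 @ $4.70 + 282 @ $4.85 = $2,999.20
Check: goods available $8,838.00 = COGS $5,838.80 + ending $2,999.20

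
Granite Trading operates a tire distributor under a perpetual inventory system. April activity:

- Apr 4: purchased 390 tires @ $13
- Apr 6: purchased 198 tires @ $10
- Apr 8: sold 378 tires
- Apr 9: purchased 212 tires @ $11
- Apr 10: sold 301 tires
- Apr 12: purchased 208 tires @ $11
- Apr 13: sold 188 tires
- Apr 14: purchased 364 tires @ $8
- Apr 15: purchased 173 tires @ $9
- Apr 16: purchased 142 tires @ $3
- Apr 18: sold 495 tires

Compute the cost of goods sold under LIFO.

Apr 8, 378 sold [LIFO — newest first]: 198 @ $10 + 180 @ $13 = $4,320
Apr 10, 301 sold [LIFO — newest first]: 212 @ $11 + 89 @ $13 = $3,489
Apr 13, 188 sold [LIFO — newest first]: 188 @ $11 = $2,068
Apr 18, 495 sold [LIFO — newest first]: 142 @ $3 + 173 @ $9 + 180 @ $8 = $3,423
Total COGS = $4,320 + $3,489 + $2,068 + $3,423 = $13,300
Ending inventory: 121 @ $13 + 20 @ $11 + 184 @ $8 = $3,265

COGS = $13,300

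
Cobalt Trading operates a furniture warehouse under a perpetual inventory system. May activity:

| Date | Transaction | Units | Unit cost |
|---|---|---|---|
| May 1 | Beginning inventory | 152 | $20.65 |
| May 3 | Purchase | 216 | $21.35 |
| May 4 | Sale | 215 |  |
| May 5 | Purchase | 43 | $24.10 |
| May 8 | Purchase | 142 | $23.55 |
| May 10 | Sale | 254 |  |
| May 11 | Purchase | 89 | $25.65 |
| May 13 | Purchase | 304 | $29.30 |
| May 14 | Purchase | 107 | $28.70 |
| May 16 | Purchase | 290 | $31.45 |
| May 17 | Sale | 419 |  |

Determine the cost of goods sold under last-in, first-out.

May 4, 215 sold [LIFO — newest first]: 215 @ $21.35 = $4,590.25
May 10, 254 sold [LIFO — newest first]: 142 @ $23.55 + 43 @ $24.10 + 1 @ $21.35 + 68 @ $20.65 = $5,805.95
May 17, 419 sold [LIFO — newest first]: 290 @ $31.45 + 107 @ $28.70 + 22 @ $29.30 = $12,836.00
Total COGS = $4,590.25 + $5,805.95 + $12,836.00 = $23,232.20
Ending inventory: 84 @ $20.65 + 89 @ $25.65 + 282 @ $29.30 = $12,280.05
Check: goods available $35,512.25 = COGS $23,232.20 + ending $12,280.05

COGS = $23,232.20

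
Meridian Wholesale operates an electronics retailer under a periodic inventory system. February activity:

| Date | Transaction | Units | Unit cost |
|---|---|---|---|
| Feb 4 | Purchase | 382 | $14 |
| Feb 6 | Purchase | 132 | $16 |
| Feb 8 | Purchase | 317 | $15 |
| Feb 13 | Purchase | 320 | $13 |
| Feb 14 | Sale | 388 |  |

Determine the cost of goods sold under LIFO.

COGS = $5,180

Feb 14, 388 sold [LIFO — newest first]: 320 @ $13 + 68 @ $15 = $5,180
Ending inventory: 382 @ $14 + 132 @ $16 + 249 @ $15 = $11,195
Check: goods available $16,375 = COGS $5,180 + ending $11,195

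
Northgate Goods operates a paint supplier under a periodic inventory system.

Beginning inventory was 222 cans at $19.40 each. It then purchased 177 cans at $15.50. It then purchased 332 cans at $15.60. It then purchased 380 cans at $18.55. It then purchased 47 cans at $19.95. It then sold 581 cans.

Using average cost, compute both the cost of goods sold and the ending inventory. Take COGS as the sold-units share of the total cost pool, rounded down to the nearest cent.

COGS = $10,142.99; ending inventory = $10,073.16

Sale 1, sell 581: 581/1158 × $20,216.15 → $10,142.99
Ending inventory (cost pool remaining) = $10,073.16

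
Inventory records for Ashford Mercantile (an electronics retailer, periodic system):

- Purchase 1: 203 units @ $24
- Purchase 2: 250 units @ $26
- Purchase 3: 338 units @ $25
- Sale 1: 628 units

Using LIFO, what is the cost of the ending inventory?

Sale 1 (628) [LIFO — newest first]: 338 @ $25 + 250 @ $26 + 40 @ $24 = $15,910
Ending inventory: 163 @ $24 = $3,912

Ending inventory = $3,912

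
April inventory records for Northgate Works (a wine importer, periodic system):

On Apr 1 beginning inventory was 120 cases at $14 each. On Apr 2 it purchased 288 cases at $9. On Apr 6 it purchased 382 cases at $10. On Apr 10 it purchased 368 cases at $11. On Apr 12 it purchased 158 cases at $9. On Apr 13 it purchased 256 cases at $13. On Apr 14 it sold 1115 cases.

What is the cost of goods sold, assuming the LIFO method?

COGS = $12,128

Apr 14, 1115 sold [LIFO — newest first]: 256 @ $13 + 158 @ $9 + 368 @ $11 + 333 @ $10 = $12,128
Ending inventory: 120 @ $14 + 288 @ $9 + 49 @ $10 = $4,762
Check: goods available $16,890 = COGS $12,128 + ending $4,762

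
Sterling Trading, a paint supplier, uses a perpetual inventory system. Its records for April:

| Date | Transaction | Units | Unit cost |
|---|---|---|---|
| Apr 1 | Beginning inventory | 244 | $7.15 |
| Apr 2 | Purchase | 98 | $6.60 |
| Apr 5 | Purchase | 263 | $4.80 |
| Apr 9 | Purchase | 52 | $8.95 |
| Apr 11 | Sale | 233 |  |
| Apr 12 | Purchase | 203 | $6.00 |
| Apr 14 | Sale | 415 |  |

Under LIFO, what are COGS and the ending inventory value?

Apr 11, 233 sold [LIFO — newest first]: 52 @ $8.95 + 181 @ $4.80 = $1,334.20
Apr 14, 415 sold [LIFO — newest first]: 203 @ $6.00 + 82 @ $4.80 + 98 @ $6.60 + 32 @ $7.15 = $2,487.20
Total COGS = $1,334.20 + $2,487.20 = $3,821.40
Ending inventory: 212 @ $7.15 = $1,515.80
Check: goods available $5,337.20 = COGS $3,821.40 + ending $1,515.80

COGS = $3,821.40; ending inventory = $1,515.80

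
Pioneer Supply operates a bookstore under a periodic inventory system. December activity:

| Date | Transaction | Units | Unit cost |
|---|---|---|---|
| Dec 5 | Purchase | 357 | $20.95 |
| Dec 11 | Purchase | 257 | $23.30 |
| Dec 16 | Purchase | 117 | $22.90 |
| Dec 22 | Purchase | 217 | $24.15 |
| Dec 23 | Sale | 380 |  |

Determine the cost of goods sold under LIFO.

COGS = $8,991.65

Dec 23, 380 sold [LIFO — newest first]: 217 @ $24.15 + 117 @ $22.90 + 46 @ $23.30 = $8,991.65
Ending inventory: 357 @ $20.95 + 211 @ $23.30 = $12,395.45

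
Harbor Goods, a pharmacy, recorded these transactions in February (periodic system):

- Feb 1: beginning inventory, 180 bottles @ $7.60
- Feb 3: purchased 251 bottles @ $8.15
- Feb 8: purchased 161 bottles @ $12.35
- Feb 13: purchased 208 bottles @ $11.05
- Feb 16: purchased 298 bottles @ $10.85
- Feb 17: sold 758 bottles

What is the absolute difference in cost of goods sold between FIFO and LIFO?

FIFO COGS: 180 @ $7.60 + 251 @ $8.15 + 161 @ $12.35 + 166 @ $11.05 = $7,236.30
LIFO COGS: 298 @ $10.85 + 208 @ $11.05 + 161 @ $12.35 + 91 @ $8.15 = $8,261.70
Difference = |$7,236.30 − $8,261.70| = $1,025.40

$1,025.40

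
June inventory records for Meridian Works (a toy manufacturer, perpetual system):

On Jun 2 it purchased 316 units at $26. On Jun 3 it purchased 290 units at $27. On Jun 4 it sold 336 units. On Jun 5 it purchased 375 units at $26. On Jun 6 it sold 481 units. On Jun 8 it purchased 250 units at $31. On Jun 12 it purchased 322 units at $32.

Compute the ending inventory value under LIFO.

Ending inventory = $22,318

Jun 4, 336 sold [LIFO — newest first]: 290 @ $27 + 46 @ $26 = $9,026
Jun 6, 481 sold [LIFO — newest first]: 375 @ $26 + 106 @ $26 = $12,506
Total COGS = $9,026 + $12,506 = $21,532
Ending inventory: 164 @ $26 + 250 @ $31 + 322 @ $32 = $22,318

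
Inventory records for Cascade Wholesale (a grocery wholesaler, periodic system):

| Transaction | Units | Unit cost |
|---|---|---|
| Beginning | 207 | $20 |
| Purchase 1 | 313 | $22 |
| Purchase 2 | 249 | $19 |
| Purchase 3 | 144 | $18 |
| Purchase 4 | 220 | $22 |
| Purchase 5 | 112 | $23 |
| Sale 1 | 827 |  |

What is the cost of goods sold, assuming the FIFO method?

COGS = $16,801

Sale 1 (827) [FIFO — oldest first]: 207 @ $20 + 313 @ $22 + 249 @ $19 + 58 @ $18 = $16,801
Ending inventory: 86 @ $18 + 220 @ $22 + 112 @ $23 = $8,964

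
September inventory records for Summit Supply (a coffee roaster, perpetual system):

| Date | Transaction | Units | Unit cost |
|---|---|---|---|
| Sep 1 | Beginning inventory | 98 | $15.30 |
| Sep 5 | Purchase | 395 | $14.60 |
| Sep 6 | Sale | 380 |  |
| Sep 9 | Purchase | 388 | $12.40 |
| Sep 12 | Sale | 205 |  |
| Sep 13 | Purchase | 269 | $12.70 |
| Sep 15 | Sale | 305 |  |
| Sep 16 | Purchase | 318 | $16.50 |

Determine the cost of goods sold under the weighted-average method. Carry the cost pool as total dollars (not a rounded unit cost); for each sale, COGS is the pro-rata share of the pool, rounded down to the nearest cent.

After Sep 1: 98 on hand, pool $1,499.40 (≈ $15.3000 each)
After Sep 5: 493 on hand, pool $7,266.40 (≈ $14.7391 each)
Sep 6, sell 380: 380/493 × $7,266.40 → $5,600.87
After Sep 9: 501 on hand, pool $6,476.73 (≈ $12.9276 each)
Sep 12, sell 205: 205/501 × $6,476.73 → $2,650.15
After Sep 13: 565 on hand, pool $7,242.88 (≈ $12.8193 each)
Sep 15, sell 305: 305/565 × $7,242.88 → $3,909.87
After Sep 16: 578 on hand, pool $8,580.01 (≈ $14.8443 each)
Total COGS = $5,600.87 + $2,650.15 + $3,909.87 = $12,160.89
Ending inventory (cost pool remaining) = $8,580.01

COGS = $12,160.89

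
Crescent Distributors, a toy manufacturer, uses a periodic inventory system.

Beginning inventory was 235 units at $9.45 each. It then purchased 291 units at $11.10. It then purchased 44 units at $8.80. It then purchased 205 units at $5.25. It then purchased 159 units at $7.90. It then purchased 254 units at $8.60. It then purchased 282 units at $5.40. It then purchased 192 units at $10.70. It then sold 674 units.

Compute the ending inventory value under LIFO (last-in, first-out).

Sale 1 (674) [LIFO — newest first]: 192 @ $10.70 + 282 @ $5.40 + 200 @ $8.60 = $5,297.20
Ending inventory: 235 @ $9.45 + 291 @ $11.10 + 44 @ $8.80 + 205 @ $5.25 + 159 @ $7.90 + 54 @ $8.60 = $8,634.80
Check: goods available $13,932.00 = COGS $5,297.20 + ending $8,634.80

Ending inventory = $8,634.80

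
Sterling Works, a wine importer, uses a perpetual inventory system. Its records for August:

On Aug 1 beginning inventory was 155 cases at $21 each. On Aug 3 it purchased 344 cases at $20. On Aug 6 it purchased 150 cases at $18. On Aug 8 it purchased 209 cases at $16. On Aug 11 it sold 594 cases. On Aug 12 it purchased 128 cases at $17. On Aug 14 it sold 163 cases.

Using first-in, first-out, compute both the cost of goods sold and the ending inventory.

COGS = $14,563; ending inventory = $3,792

Aug 11, 594 sold [FIFO — oldest first]: 155 @ $21 + 344 @ $20 + 95 @ $18 = $11,845
Aug 14, 163 sold [FIFO — oldest first]: 55 @ $18 + 108 @ $16 = $2,718
Total COGS = $11,845 + $2,718 = $14,563
Ending inventory: 101 @ $16 + 128 @ $17 = $3,792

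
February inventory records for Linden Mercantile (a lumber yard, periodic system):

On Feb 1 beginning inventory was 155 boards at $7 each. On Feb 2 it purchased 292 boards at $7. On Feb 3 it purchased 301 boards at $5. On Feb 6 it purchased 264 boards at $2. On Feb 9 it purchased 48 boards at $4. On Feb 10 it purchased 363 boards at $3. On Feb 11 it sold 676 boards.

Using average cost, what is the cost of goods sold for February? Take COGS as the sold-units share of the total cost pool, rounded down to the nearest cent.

Feb 11, sell 676: 676/1423 × $6,443.00 → $3,060.76
Ending inventory (cost pool remaining) = $3,382.24

COGS = $3,060.76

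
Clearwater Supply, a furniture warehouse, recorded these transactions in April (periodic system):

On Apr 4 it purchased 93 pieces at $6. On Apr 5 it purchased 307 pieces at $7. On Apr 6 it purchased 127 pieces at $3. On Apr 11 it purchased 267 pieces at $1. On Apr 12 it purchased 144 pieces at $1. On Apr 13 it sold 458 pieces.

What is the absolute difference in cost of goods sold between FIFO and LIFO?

$2,329

FIFO COGS: 93 @ $6 + 307 @ $7 + 58 @ $3 = $2,881
LIFO COGS: 144 @ $1 + 267 @ $1 + 47 @ $3 = $552
Difference = |$2,881 − $552| = $2,329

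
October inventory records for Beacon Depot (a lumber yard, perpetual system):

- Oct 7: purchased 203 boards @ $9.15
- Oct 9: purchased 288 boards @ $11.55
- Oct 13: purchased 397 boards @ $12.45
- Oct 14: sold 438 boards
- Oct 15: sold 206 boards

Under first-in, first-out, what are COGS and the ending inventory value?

Oct 14, 438 sold [FIFO — oldest first]: 203 @ $9.15 + 235 @ $11.55 = $4,571.70
Oct 15, 206 sold [FIFO — oldest first]: 53 @ $11.55 + 153 @ $12.45 = $2,517.00
Total COGS = $4,571.70 + $2,517.00 = $7,088.70
Ending inventory: 244 @ $12.45 = $3,037.80
Check: goods available $10,126.50 = COGS $7,088.70 + ending $3,037.80

COGS = $7,088.70; ending inventory = $3,037.80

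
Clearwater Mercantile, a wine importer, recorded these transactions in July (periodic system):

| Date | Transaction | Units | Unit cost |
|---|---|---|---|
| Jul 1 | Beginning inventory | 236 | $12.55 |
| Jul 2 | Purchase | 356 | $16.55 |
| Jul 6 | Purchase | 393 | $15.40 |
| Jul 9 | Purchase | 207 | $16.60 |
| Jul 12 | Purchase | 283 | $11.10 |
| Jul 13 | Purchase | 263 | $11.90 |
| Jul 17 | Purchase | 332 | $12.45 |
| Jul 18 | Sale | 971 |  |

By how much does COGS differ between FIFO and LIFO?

$2,742.00

FIFO COGS: 236 @ $12.55 + 356 @ $16.55 + 379 @ $15.40 = $14,690.20
LIFO COGS: 332 @ $12.45 + 263 @ $11.90 + 283 @ $11.10 + 93 @ $16.60 = $11,948.20
Difference = |$14,690.20 − $11,948.20| = $2,742.00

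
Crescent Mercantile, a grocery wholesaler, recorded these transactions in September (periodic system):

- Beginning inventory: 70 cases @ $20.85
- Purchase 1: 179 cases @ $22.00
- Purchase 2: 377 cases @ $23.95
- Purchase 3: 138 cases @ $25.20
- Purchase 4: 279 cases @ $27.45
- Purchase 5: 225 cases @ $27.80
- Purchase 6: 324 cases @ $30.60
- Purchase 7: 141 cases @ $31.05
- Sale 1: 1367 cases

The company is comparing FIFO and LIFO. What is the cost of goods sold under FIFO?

COGS = $34,847.20

FIFO COGS: 70 @ $20.85 + 179 @ $22.00 + 377 @ $23.95 + 138 @ $25.20 + 279 @ $27.45 + 225 @ $27.80 + 99 @ $30.60 = $34,847.20
LIFO COGS: 141 @ $31.05 + 324 @ $30.60 + 225 @ $27.80 + 279 @ $27.45 + 138 @ $25.20 + 260 @ $23.95 = $37,910.60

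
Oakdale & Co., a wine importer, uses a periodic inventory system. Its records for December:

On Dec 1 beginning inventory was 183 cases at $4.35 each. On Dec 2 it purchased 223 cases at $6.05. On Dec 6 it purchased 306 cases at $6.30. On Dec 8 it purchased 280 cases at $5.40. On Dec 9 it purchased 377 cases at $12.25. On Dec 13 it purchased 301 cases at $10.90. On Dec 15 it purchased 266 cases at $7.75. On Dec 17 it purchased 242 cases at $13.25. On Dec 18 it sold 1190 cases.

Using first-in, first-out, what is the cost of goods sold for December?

COGS = $8,010.50

Dec 18, 1190 sold [FIFO — oldest first]: 183 @ $4.35 + 223 @ $6.05 + 306 @ $6.30 + 280 @ $5.40 + 198 @ $12.25 = $8,010.50
Ending inventory: 179 @ $12.25 + 301 @ $10.90 + 266 @ $7.75 + 242 @ $13.25 = $10,741.65
Check: goods available $18,752.15 = COGS $8,010.50 + ending $10,741.65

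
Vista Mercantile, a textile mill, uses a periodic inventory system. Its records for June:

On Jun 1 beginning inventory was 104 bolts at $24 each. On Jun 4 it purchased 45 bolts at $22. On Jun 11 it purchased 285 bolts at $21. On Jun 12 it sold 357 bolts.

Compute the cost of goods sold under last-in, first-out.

Jun 12, 357 sold [LIFO — newest first]: 285 @ $21 + 45 @ $22 + 27 @ $24 = $7,623
Ending inventory: 77 @ $24 = $1,848
Check: goods available $9,471 = COGS $7,623 + ending $1,848

COGS = $7,623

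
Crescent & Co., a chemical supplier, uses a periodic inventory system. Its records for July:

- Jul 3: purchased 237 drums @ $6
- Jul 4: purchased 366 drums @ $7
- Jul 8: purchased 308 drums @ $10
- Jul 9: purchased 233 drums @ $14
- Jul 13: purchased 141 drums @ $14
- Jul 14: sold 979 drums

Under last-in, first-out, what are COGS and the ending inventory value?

Jul 14, 979 sold [LIFO — newest first]: 141 @ $14 + 233 @ $14 + 308 @ $10 + 297 @ $7 = $10,395
Ending inventory: 237 @ $6 + 69 @ $7 = $1,905

COGS = $10,395; ending inventory = $1,905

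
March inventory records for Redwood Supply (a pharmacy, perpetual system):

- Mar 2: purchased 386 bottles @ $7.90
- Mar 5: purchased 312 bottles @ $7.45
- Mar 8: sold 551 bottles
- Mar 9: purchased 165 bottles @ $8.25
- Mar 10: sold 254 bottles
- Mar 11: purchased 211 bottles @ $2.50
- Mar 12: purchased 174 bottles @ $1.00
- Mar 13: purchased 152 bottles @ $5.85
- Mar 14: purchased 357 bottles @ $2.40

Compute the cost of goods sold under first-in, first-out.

COGS = $6,256.55

Mar 8, 551 sold [FIFO — oldest first]: 386 @ $7.90 + 165 @ $7.45 = $4,278.65
Mar 10, 254 sold [FIFO — oldest first]: 147 @ $7.45 + 107 @ $8.25 = $1,977.90
Total COGS = $4,278.65 + $1,977.90 = $6,256.55
Ending inventory: 58 @ $8.25 + 211 @ $2.50 + 174 @ $1.00 + 152 @ $5.85 + 357 @ $2.40 = $2,926.00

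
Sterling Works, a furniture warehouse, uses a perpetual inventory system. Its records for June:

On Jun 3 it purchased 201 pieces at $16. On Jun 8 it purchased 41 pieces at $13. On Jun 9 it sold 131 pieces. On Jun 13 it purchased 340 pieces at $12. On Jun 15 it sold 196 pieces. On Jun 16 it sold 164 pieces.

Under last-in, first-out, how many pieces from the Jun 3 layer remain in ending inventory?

Jun 9, 131 sold [LIFO — newest first]: 41 @ $13 + 90 @ $16 = $1,973
Jun 15, 196 sold [LIFO — newest first]: 196 @ $12 = $2,352
Jun 16, 164 sold [LIFO — newest first]: 144 @ $12 + 20 @ $16 = $2,048
Total COGS = $1,973 + $2,352 + $2,048 = $6,373
Ending inventory: 91 @ $16 = $1,456
Check: goods available $7,829 = COGS $6,373 + ending $1,456

91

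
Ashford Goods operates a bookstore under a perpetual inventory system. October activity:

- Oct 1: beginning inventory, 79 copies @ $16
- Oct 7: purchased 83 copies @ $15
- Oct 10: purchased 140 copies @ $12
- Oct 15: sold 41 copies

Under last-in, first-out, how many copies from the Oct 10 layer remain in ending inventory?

Oct 15, 41 sold [LIFO — newest first]: 41 @ $12 = $492
Ending inventory: 79 @ $16 + 83 @ $15 + 99 @ $12 = $3,697

99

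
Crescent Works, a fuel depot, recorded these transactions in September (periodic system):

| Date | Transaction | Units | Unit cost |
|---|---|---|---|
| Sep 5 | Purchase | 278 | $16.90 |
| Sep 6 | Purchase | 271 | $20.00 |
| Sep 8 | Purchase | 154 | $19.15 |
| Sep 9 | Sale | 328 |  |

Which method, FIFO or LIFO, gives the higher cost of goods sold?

FIFO COGS: 278 @ $16.90 + 50 @ $20.00 = $5,698.20
LIFO COGS: 154 @ $19.15 + 174 @ $20.00 = $6,429.10

LIFO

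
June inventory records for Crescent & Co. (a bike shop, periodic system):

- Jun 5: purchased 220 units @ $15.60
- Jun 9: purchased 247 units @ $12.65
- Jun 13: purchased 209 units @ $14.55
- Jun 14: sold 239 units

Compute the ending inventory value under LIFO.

Jun 14, 239 sold [LIFO — newest first]: 209 @ $14.55 + 30 @ $12.65 = $3,420.45
Ending inventory: 220 @ $15.60 + 217 @ $12.65 = $6,177.05

Ending inventory = $6,177.05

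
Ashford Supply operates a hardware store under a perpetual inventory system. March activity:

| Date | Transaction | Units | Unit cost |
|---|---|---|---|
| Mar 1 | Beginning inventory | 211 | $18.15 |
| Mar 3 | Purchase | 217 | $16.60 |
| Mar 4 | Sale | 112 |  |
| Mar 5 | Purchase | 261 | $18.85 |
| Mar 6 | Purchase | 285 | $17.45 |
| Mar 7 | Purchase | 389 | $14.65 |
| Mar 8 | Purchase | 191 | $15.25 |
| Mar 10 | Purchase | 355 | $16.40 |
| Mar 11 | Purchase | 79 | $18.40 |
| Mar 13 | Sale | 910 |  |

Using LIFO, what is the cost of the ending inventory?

Ending inventory = $16,989.35

Mar 4, 112 sold [LIFO — newest first]: 112 @ $16.60 = $1,859.20
Mar 13, 910 sold [LIFO — newest first]: 79 @ $18.40 + 355 @ $16.40 + 191 @ $15.25 + 285 @ $14.65 = $14,363.60
Total COGS = $1,859.20 + $14,363.60 = $16,222.80
Ending inventory: 211 @ $18.15 + 105 @ $16.60 + 261 @ $18.85 + 285 @ $17.45 + 104 @ $14.65 = $16,989.35
Check: goods available $33,212.15 = COGS $16,222.80 + ending $16,989.35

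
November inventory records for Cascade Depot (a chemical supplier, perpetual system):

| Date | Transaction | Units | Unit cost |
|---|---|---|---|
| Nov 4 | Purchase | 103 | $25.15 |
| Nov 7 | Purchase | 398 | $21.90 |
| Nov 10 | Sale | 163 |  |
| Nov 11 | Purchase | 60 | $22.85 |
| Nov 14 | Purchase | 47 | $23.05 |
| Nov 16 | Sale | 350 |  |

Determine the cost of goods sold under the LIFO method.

COGS = $11,371.75

Nov 10, 163 sold [LIFO — newest first]: 163 @ $21.90 = $3,569.70
Nov 16, 350 sold [LIFO — newest first]: 47 @ $23.05 + 60 @ $22.85 + 235 @ $21.90 + 8 @ $25.15 = $7,802.05
Total COGS = $3,569.70 + $7,802.05 = $11,371.75
Ending inventory: 95 @ $25.15 = $2,389.25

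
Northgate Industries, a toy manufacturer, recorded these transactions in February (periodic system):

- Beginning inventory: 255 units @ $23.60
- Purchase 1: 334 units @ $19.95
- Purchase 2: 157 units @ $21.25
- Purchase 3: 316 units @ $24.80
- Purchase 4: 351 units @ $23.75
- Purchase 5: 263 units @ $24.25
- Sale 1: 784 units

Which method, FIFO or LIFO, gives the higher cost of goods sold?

FIFO COGS: 255 @ $23.60 + 334 @ $19.95 + 157 @ $21.25 + 38 @ $24.80 = $16,959.95
LIFO COGS: 263 @ $24.25 + 351 @ $23.75 + 170 @ $24.80 = $18,930.00

LIFO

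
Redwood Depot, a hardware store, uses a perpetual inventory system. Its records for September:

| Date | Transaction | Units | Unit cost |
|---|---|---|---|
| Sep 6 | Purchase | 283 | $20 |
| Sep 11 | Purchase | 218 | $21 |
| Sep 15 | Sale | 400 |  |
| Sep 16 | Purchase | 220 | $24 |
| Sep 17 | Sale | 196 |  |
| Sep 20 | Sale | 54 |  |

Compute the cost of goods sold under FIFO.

COGS = $13,814

Sep 15, 400 sold [FIFO — oldest first]: 283 @ $20 + 117 @ $21 = $8,117
Sep 17, 196 sold [FIFO — oldest first]: 101 @ $21 + 95 @ $24 = $4,401
Sep 20, 54 sold [FIFO — oldest first]: 54 @ $24 = $1,296
Total COGS = $8,117 + $4,401 + $1,296 = $13,814
Ending inventory: 71 @ $24 = $1,704
Check: goods available $15,518 = COGS $13,814 + ending $1,704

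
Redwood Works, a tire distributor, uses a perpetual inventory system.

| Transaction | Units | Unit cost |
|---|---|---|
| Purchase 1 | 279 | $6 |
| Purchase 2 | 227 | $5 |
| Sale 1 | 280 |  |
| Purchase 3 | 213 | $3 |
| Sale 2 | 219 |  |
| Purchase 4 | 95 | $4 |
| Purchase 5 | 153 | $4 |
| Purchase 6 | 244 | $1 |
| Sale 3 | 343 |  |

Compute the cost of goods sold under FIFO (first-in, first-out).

Sale 1 (280) [FIFO — oldest first]: 279 @ $6 + 1 @ $5 = $1,679
Sale 2 (219) [FIFO — oldest first]: 219 @ $5 = $1,095
Sale 3 (343) [FIFO — oldest first]: 7 @ $5 + 213 @ $3 + 95 @ $4 + 28 @ $4 = $1,166
Total COGS = $1,679 + $1,095 + $1,166 = $3,940
Ending inventory: 125 @ $4 + 244 @ $1 = $744
Check: goods available $4,684 = COGS $3,940 + ending $744

COGS = $3,940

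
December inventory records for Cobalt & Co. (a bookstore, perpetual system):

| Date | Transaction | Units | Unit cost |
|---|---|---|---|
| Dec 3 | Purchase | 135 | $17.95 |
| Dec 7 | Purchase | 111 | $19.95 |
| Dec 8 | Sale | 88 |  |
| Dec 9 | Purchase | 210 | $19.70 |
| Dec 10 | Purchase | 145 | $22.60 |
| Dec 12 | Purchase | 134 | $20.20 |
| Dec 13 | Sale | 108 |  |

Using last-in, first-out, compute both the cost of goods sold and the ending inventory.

Dec 8, 88 sold [LIFO — newest first]: 88 @ $19.95 = $1,755.60
Dec 13, 108 sold [LIFO — newest first]: 108 @ $20.20 = $2,181.60
Total COGS = $1,755.60 + $2,181.60 = $3,937.20
Ending inventory: 135 @ $17.95 + 23 @ $19.95 + 210 @ $19.70 + 145 @ $22.60 + 26 @ $20.20 = $10,821.30
Check: goods available $14,758.50 = COGS $3,937.20 + ending $10,821.30

COGS = $3,937.20; ending inventory = $10,821.30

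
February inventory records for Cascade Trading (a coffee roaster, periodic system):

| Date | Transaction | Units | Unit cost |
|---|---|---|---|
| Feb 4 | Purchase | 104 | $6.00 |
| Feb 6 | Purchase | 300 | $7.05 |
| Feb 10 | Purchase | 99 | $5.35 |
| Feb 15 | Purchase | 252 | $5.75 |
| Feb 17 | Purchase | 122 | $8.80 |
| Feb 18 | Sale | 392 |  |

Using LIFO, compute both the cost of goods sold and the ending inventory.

COGS = $2,618.90; ending inventory = $3,172.35

Feb 18, 392 sold [LIFO — newest first]: 122 @ $8.80 + 252 @ $5.75 + 18 @ $5.35 = $2,618.90
Ending inventory: 104 @ $6.00 + 300 @ $7.05 + 81 @ $5.35 = $3,172.35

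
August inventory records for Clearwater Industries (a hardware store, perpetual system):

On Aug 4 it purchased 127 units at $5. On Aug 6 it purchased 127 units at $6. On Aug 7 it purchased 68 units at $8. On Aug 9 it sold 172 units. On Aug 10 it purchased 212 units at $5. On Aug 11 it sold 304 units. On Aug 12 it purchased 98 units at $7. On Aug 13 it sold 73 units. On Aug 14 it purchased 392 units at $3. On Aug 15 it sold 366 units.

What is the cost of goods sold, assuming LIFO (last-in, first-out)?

COGS = $4,320

Aug 9, 172 sold [LIFO — newest first]: 68 @ $8 + 104 @ $6 = $1,168
Aug 11, 304 sold [LIFO — newest first]: 212 @ $5 + 23 @ $6 + 69 @ $5 = $1,543
Aug 13, 73 sold [LIFO — newest first]: 73 @ $7 = $511
Aug 15, 366 sold [LIFO — newest first]: 366 @ $3 = $1,098
Total COGS = $1,168 + $1,543 + $511 + $1,098 = $4,320
Ending inventory: 58 @ $5 + 25 @ $7 + 26 @ $3 = $543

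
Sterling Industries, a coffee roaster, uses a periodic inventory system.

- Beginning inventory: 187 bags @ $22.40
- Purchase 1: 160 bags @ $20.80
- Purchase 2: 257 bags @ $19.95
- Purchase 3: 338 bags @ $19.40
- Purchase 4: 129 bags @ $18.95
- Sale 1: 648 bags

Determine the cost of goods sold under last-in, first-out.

COGS = $12,612.70

Sale 1 (648) [LIFO — newest first]: 129 @ $18.95 + 338 @ $19.40 + 181 @ $19.95 = $12,612.70
Ending inventory: 187 @ $22.40 + 160 @ $20.80 + 76 @ $19.95 = $9,033.00
Check: goods available $21,645.70 = COGS $12,612.70 + ending $9,033.00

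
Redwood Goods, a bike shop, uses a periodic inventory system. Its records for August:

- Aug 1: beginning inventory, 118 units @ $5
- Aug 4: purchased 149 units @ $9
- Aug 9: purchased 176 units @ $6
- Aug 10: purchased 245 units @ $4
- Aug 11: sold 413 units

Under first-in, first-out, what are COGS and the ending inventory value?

Aug 11, 413 sold [FIFO — oldest first]: 118 @ $5 + 149 @ $9 + 146 @ $6 = $2,807
Ending inventory: 30 @ $6 + 245 @ $4 = $1,160
Check: goods available $3,967 = COGS $2,807 + ending $1,160

COGS = $2,807; ending inventory = $1,160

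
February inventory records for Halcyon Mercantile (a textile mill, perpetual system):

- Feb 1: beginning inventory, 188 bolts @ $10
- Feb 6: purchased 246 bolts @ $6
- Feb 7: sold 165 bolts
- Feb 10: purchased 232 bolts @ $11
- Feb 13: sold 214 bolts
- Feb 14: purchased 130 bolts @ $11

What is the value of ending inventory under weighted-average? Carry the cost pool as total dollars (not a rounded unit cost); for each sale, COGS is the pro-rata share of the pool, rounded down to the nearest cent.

Ending inventory = $4,083.53

After Feb 1: 188 on hand, pool $1,880.00 (≈ $10.0000 each)
After Feb 6: 434 on hand, pool $3,356.00 (≈ $7.7327 each)
Feb 7, sell 165: 165/434 × $3,356.00 → $1,275.89
After Feb 10: 501 on hand, pool $4,632.11 (≈ $9.2457 each)
Feb 13, sell 214: 214/501 × $4,632.11 → $1,978.58
After Feb 14: 417 on hand, pool $4,083.53 (≈ $9.7926 each)
Total COGS = $1,275.89 + $1,978.58 = $3,254.47
Ending inventory (cost pool remaining) = $4,083.53
Check: goods available $7,338.00 = COGS $3,254.47 + ending $4,083.53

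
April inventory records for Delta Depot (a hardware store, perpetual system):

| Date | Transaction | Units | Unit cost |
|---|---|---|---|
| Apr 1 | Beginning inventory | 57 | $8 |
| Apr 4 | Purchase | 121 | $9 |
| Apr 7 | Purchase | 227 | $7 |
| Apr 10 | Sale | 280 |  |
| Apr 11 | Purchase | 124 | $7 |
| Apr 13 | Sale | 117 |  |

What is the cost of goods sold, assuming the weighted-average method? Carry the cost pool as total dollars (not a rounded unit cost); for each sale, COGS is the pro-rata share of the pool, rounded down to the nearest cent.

After Apr 1: 57 on hand, pool $456.00 (≈ $8.0000 each)
After Apr 4: 178 on hand, pool $1,545.00 (≈ $8.6798 each)
After Apr 7: 405 on hand, pool $3,134.00 (≈ $7.7383 each)
Apr 10, sell 280: 280/405 × $3,134.00 → $2,166.71
After Apr 11: 249 on hand, pool $1,835.29 (≈ $7.3706 each)
Apr 13, sell 117: 117/249 × $1,835.29 → $862.36
Total COGS = $2,166.71 + $862.36 = $3,029.07
Ending inventory (cost pool remaining) = $972.93
Check: goods available $4,002.00 = COGS $3,029.07 + ending $972.93

COGS = $3,029.07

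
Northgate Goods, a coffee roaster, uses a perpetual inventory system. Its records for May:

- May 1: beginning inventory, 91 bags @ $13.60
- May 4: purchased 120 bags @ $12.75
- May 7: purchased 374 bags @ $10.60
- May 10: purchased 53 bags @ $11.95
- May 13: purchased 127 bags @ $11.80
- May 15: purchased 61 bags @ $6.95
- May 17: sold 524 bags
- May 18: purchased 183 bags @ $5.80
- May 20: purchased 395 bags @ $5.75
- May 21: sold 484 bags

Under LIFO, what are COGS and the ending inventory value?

COGS = $8,343.15; ending inventory = $4,277.40

May 17, 524 sold [LIFO — newest first]: 61 @ $6.95 + 127 @ $11.80 + 53 @ $11.95 + 283 @ $10.60 = $5,555.70
May 21, 484 sold [LIFO — newest first]: 395 @ $5.75 + 89 @ $5.80 = $2,787.45
Total COGS = $5,555.70 + $2,787.45 = $8,343.15
Ending inventory: 91 @ $13.60 + 120 @ $12.75 + 91 @ $10.60 + 94 @ $5.80 = $4,277.40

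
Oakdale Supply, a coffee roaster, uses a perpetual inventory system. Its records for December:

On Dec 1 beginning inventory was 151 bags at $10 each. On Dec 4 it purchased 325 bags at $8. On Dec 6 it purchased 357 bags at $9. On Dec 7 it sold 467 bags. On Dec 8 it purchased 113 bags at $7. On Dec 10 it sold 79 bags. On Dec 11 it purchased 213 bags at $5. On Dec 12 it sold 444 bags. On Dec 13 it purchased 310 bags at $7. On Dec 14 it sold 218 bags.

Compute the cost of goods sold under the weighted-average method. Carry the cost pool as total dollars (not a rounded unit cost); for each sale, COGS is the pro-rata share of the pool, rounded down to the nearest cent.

COGS = $9,503.75

After Dec 1: 151 on hand, pool $1,510.00 (≈ $10.0000 each)
After Dec 4: 476 on hand, pool $4,110.00 (≈ $8.6345 each)
After Dec 6: 833 on hand, pool $7,323.00 (≈ $8.7911 each)
Dec 7, sell 467: 467/833 × $7,323.00 → $4,105.45
After Dec 8: 479 on hand, pool $4,008.55 (≈ $8.3686 each)
Dec 10, sell 79: 79/479 × $4,008.55 → $661.11
After Dec 11: 613 on hand, pool $4,412.44 (≈ $7.1981 each)
Dec 12, sell 444: 444/613 × $4,412.44 → $3,195.95
After Dec 13: 479 on hand, pool $3,386.49 (≈ $7.0699 each)
Dec 14, sell 218: 218/479 × $3,386.49 → $1,541.24
Total COGS = $4,105.45 + $661.11 + $3,195.95 + $1,541.24 = $9,503.75
Ending inventory (cost pool remaining) = $1,845.25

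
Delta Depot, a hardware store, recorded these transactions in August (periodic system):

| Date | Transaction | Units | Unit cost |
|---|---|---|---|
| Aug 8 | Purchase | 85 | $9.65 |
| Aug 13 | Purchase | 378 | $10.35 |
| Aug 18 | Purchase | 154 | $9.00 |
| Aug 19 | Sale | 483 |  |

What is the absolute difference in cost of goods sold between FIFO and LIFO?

$121.40

FIFO COGS: 85 @ $9.65 + 378 @ $10.35 + 20 @ $9.00 = $4,912.55
LIFO COGS: 154 @ $9.00 + 329 @ $10.35 = $4,791.15
Difference = |$4,912.55 − $4,791.15| = $121.40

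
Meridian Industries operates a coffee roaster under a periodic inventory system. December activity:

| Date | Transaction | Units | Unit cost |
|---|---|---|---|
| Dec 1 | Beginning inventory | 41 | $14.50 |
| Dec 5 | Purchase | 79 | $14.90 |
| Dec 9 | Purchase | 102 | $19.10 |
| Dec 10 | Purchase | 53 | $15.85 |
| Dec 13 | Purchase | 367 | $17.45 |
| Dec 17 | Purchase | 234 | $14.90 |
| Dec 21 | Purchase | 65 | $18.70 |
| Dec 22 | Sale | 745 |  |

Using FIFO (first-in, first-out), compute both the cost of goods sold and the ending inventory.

COGS = $12,498.70; ending inventory = $3,167.40

Dec 22, 745 sold [FIFO — oldest first]: 41 @ $14.50 + 79 @ $14.90 + 102 @ $19.10 + 53 @ $15.85 + 367 @ $17.45 + 103 @ $14.90 = $12,498.70
Ending inventory: 131 @ $14.90 + 65 @ $18.70 = $3,167.40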